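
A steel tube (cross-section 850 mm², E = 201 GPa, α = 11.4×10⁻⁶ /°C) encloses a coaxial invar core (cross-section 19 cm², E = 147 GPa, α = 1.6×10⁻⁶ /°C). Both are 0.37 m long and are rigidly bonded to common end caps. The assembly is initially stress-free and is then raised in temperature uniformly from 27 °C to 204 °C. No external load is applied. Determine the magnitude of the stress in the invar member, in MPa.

Both members must finish at the same length. With the larger α, the steel tends to over-expand; the plates restrain it, putting the steel in compression and the invar in tension. With no external load the two internal forces are equal and opposite, magnitude P.
Setting the final lengths equal and cancelling L: (α₁ − α₂)ΔT = P/(A₁E₁) + P/(A₂E₂).
|α₁ − α₂|·ΔT = 9.8×10⁻⁶ × 177 = 0.001735.
1/(A₁E₁) + 1/(A₂E₂) = 1/(850×201×10³) + 1/(1900×147×10³) = 9.433×10⁻⁹ N⁻¹.
So P = 0.001735 / 9.433×10⁻⁹ = 183.9 kN.
σ_{invar} = P/A₂ = 183900/1900 = 96.78 MPa, tensile.

σ ≈ 96.8 MPa (tensile)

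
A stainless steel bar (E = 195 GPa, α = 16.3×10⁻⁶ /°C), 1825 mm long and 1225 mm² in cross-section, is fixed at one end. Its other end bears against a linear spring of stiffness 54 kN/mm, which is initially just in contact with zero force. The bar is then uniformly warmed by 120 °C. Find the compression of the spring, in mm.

δ ≈ 2.53 mm

Free thermal expansion: δ_free = αΔT L = 16.3×10⁻⁶ × 120 × 1825 = 3.57 mm.
With a force P in the spring, the elastic change of the bar is PL/(AE) and that of the spring is P/k; compatibility requires their sum to equal δ_free.
So P = δ_free / [L/(AE) + 1/k] = 3.57 / [ 1825/(1225×195×10³) + 1/(54×10³) ].
P = 3.57 / 2.616×10⁻⁵ = 136500 N.
Spring compression = P/k = 136500/(54×10³) = 2.527 mm.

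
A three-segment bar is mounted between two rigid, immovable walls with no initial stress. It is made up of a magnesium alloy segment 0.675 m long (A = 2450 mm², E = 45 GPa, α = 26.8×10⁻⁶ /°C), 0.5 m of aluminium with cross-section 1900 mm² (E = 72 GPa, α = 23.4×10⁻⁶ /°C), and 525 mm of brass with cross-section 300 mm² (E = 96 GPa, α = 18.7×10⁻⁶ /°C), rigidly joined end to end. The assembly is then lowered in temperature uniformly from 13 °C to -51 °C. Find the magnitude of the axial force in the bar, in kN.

P ≈ 90.5 kN (tensile)

If the supports were absent, the total length change would be Σ αᵢΔT Lᵢ = 26.8×10⁻⁶×64×675 + 23.4×10⁻⁶×64×500 + 18.7×10⁻⁶×64×525 = 2.535 mm.
The walls prevent any net length change, so an axial force P (same in every segment) develops. Compatibility: P · Σ Lᵢ/(AᵢEᵢ) = δ_free.
Σ Lᵢ/(AᵢEᵢ) = 675/(2450×45×10³) + 500/(1900×72×10³) + 525/(300×96×10³) = 2.801×10⁻⁵ mm/N.
Hence P = δ_free / Σ(L/AE) = 2.535/2.801×10⁻⁵ = 90.51 kN (tensile).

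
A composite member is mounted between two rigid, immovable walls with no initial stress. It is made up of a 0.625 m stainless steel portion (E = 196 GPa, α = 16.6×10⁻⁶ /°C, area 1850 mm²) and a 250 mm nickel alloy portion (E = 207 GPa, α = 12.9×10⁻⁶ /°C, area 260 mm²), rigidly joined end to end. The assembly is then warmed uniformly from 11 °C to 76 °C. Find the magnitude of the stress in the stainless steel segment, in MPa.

If the supports were absent, the total length change would be Σ αᵢΔT Lᵢ = 16.6×10⁻⁶×65×625 + 12.9×10⁻⁶×65×250 = 0.884 mm.
The walls prevent any net length change, so an axial force P (same in every segment) develops. Compatibility: P · Σ Lᵢ/(AᵢEᵢ) = δ_free.
Σ Lᵢ/(AᵢEᵢ) = 625/(1850×196×10³) + 250/(260×207×10³) = 6.369×10⁻⁶ mm/N.
P = 0.884 / 6.369×10⁻⁶ = 138800 N = 138.8 kN, compressive.
σ_{stainless steel} = P / A = 138800 / 1850 = 75.03 MPa.

σ ≈ 75 MPa (compressive)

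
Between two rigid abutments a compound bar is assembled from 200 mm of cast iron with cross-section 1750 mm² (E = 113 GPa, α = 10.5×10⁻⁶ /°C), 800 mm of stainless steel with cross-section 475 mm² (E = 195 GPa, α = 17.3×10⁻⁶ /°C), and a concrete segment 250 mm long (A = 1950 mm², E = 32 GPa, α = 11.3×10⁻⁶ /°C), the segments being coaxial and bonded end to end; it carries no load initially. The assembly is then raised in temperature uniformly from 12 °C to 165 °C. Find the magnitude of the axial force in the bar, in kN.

With the walls removed the bar would change length by δ_free = Σ αᵢΔT Lᵢ = 10.5×10⁻⁶×153×200 + 17.3×10⁻⁶×153×800 + 11.3×10⁻⁶×153×250 = 2.871 mm.
Since the ends are fixed, an axial force P builds up, equal in every segment, with P · Σ Lᵢ/(AᵢEᵢ) = δ_free.
The series flexibility is Σ Lᵢ/(AᵢEᵢ) = 200/(1750×113×10³) + 800/(475×195×10³) + 250/(1950×32×10³) = 1.365×10⁻⁵ mm/N.
Hence P = δ_free / Σ(L/AE) = 2.871/1.365×10⁻⁵ = 210.3 kN (compressive).

P ≈ 210 kN (compressive)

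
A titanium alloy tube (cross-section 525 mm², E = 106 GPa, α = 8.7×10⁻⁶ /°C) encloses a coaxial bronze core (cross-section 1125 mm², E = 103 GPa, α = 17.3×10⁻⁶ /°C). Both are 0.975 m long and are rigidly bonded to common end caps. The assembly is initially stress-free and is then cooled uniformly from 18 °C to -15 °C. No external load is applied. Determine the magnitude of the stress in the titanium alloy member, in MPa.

The bronze has the larger α, so on cooling it would change length more than the titanium alloy if both were free. The rigid plates force a common final length, so the bronze is put into tension and the titanium alloy into compression, with equal and opposite forces P (no external load).
Setting the final lengths equal and cancelling L: (α₁ − α₂)ΔT = P/(A₁E₁) + P/(A₂E₂).
|α₁ − α₂|·ΔT = 8.6×10⁻⁶ × 33 = 0.0002838.
1/(A₁E₁) + 1/(A₂E₂) = 1/(525×106×10³) + 1/(1125×103×10³) = 2.66×10⁻⁸ N⁻¹.
P = 0.0002838 / 2.66×10⁻⁸ = 10670 N = 10.67 kN.
σ_{titanium alloy} = P/A₁ = 10670/525 = 20.32 MPa, compressive.

σ ≈ 20.3 MPa (compressive)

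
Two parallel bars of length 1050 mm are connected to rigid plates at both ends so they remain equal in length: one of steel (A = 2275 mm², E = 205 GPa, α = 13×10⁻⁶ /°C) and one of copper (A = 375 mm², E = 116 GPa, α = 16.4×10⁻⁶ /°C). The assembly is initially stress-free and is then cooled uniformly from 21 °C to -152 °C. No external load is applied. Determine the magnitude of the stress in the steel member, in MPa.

σ ≈ 10.3 MPa (compressive)

Both members must finish at the same length. With the larger α, the copper tends to over-contract; the plates restrain it, putting the copper in tension and the steel in compression. With no external load the two internal forces are equal and opposite, magnitude P.
Setting the final lengths equal and cancelling L: (α₁ − α₂)ΔT = P/(A₁E₁) + P/(A₂E₂).
|α₁ − α₂|·ΔT = 3.4×10⁻⁶ × 173 = 0.0005882.
1/(A₁E₁) + 1/(A₂E₂) = 1/(2275×205×10³) + 1/(375×116×10³) = 2.513×10⁻⁸ N⁻¹.
So P = 0.0005882 / 2.513×10⁻⁸ = 23.4 kN.
σ_{steel} = P/A₁ = 23400/2275 = 10.29 MPa, compressive.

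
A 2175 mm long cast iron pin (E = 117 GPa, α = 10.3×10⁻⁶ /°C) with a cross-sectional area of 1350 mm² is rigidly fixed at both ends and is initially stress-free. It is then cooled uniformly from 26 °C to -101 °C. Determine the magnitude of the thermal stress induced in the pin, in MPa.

Because both ends are immovable the net strain is zero, and the suppressed thermal strain is αΔT = 10.3×10⁻⁶ × 127 = 1308.1×10⁻⁶.
Hence σ = E·αΔT = 117×10³ × 1308.1×10⁻⁶ = 153 MPa, tensile.

σ ≈ 153 MPa (tensile)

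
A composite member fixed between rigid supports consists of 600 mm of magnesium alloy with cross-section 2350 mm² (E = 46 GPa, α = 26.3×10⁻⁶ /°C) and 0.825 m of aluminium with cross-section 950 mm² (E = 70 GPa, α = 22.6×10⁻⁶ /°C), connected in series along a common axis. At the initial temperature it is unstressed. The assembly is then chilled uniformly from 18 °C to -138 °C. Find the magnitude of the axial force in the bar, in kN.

P ≈ 299 kN (tensile)

If the supports were absent, the total length change would be Σ αᵢΔT Lᵢ = 26.3×10⁻⁶×156×600 + 22.6×10⁻⁶×156×825 = 5.37 mm.
The rigid supports impose zero overall length change; the single axial force P common to all segments must satisfy P Σ Lᵢ/(AᵢEᵢ) = δ_free.
Σ Lᵢ/(AᵢEᵢ) = 600/(2350×46×10³) + 825/(950×70×10³) = 1.796×10⁻⁵ mm/N.
P = 5.37 / 1.796×10⁻⁵ = 299100 N = 299.1 kN, tensile.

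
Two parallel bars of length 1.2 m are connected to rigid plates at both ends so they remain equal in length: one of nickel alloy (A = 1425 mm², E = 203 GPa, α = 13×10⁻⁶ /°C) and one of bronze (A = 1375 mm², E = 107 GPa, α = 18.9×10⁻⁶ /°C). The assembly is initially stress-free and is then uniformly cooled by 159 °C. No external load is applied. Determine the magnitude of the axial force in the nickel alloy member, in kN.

The bronze has the larger α, so on cooling it would change length more than the nickel alloy if both were free. The rigid plates force a common final length, so the bronze is put into tension and the nickel alloy into compression, with equal and opposite forces P (no external load).
Setting the final lengths equal and cancelling L: (α₁ − α₂)ΔT = P/(A₁E₁) + P/(A₂E₂).
|α₁ − α₂|·ΔT = 5.9×10⁻⁶ × 159 = 0.0009381.
1/(A₁E₁) + 1/(A₂E₂) = 1/(1425×203×10³) + 1/(1375×107×10³) = 1.025×10⁻⁸ N⁻¹.
So P = 0.0009381 / 1.025×10⁻⁸ = 91.49 kN.

P ≈ 91.5 kN (compressive in the nickel alloy)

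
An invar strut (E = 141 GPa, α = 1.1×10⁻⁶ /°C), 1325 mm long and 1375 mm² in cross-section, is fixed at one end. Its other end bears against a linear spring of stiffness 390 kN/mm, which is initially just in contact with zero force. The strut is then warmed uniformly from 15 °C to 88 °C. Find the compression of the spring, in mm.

δ ≈ 0.029 mm

If the spring were absent the strut would lengthen by αΔT L = 1.1×10⁻⁶ × 73 × 1325 = 0.1064 mm.
With a force P in the spring, the elastic change of the strut is PL/(AE) and that of the spring is P/k; compatibility requires their sum to equal δ_free.
P [ L/(AE) + 1/k ] = δ_free → P [ 1325/(1375×141×10³) + 1/(390×10³) ] = 0.1064.
P = 0.1064 / 9.398×10⁻⁶ = 11320 N.
Spring compression = P/k = 11320/(390×10³) = 0.02903 mm.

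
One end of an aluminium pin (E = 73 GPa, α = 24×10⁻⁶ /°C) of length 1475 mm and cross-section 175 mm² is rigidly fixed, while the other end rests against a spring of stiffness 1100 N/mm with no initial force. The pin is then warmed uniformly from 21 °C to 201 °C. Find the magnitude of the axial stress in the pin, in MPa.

If the spring were absent the pin would lengthen by αΔT L = 24×10⁻⁶ × 180 × 1475 = 6.372 mm.
With a force P in the spring, the elastic change of the pin is PL/(AE) and that of the spring is P/k; compatibility requires their sum to equal δ_free.
P [ L/(AE) + 1/k ] = δ_free → P [ 1475/(175×73×10³) + 1/(1100) ] = 6.372.
P = 6.372 / 0.001025 = 6219 N.
σ = P/A = 6219/175 = 35.54 MPa.

σ ≈ 35.5 MPa (compressive)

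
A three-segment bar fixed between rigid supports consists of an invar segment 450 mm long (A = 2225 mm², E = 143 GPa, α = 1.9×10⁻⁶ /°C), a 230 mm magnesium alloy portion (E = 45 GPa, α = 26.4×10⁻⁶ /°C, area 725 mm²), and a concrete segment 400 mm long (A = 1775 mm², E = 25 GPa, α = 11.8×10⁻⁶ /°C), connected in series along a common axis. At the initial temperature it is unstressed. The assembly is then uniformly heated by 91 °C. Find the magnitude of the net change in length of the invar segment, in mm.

Free thermal expansion of the whole bar: Σ αᵢΔT Lᵢ = 1.9×10⁻⁶×91×450 + 26.4×10⁻⁶×91×230 + 11.8×10⁻⁶×91×400 = 1.06 mm.
Since the ends are fixed, an axial force P builds up, equal in every segment, with P · Σ Lᵢ/(AᵢEᵢ) = δ_free.
The series flexibility is Σ Lᵢ/(AᵢEᵢ) = 450/(2225×143×10³) + 230/(725×45×10³) + 400/(1775×25×10³) = 1.748×10⁻⁵ mm/N.
P = 1.06 / 1.748×10⁻⁵ = 60640 N = 60.64 kN, compressive.
For the invar segment, free thermal change = 1.9×10⁻⁶×91×450 = 0.0778 mm and elastic change from P = 60640×450/(2225×143×10³) = 0.08576 mm; these oppose, so the net change is 0.00796 mm (segment shortens).

|ΔL| ≈ 0.00796 mm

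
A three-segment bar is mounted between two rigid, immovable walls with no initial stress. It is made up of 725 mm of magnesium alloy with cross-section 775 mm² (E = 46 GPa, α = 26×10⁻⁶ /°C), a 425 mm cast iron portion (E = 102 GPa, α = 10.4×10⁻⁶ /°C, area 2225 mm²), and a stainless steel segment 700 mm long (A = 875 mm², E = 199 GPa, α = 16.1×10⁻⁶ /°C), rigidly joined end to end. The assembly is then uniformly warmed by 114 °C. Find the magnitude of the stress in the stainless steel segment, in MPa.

σ ≈ 172 MPa (compressive)

With the walls removed the bar would change length by δ_free = Σ αᵢΔT Lᵢ = 26×10⁻⁶×114×725 + 10.4×10⁻⁶×114×425 + 16.1×10⁻⁶×114×700 = 3.938 mm.
The rigid supports impose zero overall length change; the single axial force P common to all segments must satisfy P Σ Lᵢ/(AᵢEᵢ) = δ_free.
Σ Lᵢ/(AᵢEᵢ) = 725/(775×46×10³) + 425/(2225×102×10³) + 700/(875×199×10³) = 2.623×10⁻⁵ mm/N.
P = 3.938 / 2.623×10⁻⁵ = 150100 N = 150.1 kN, compressive.
σ_{stainless steel} = P / A = 150100 / 875 = 171.6 MPa.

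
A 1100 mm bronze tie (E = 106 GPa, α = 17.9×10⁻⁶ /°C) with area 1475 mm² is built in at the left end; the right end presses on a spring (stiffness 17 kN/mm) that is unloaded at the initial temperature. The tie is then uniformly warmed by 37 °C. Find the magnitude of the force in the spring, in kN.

Free thermal expansion: δ_free = αΔT L = 17.9×10⁻⁶ × 37 × 1100 = 0.7285 mm.
With a force P in the spring, the elastic change of the tie is PL/(AE) and that of the spring is P/k; compatibility requires their sum to equal δ_free.
So P = δ_free / [L/(AE) + 1/k] = 0.7285 / [ 1100/(1475×106×10³) + 1/(17×10³) ].
P = 0.7285 / 6.586×10⁻⁵ = 11060 N.

P ≈ 11.1 kN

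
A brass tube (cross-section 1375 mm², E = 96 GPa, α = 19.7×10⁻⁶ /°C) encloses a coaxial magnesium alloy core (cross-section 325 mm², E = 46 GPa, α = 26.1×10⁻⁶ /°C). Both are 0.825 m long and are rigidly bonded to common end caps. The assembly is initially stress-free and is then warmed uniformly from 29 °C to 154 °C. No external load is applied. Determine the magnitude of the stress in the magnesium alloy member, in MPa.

σ ≈ 33.1 MPa (compressive)

Both members must finish at the same length. With the larger α, the magnesium alloy tends to over-expand; the plates restrain it, putting the magnesium alloy in compression and the brass in tension. With no external load the two internal forces are equal and opposite, magnitude P.
Compatibility of the two members (thermal + elastic change equal): (α₁ − α₂)ΔT = P·[1/(A₁E₁) + 1/(A₂E₂)].
|α₁ − α₂|·ΔT = 6.4×10⁻⁶ × 125 = 0.0008.
1/(A₁E₁) + 1/(A₂E₂) = 1/(1375×96×10³) + 1/(325×46×10³) = 7.447×10⁻⁸ N⁻¹.
P = 0.0008 / 7.447×10⁻⁸ = 10740 N = 10.74 kN.
σ_{magnesium alloy} = P/A₂ = 10740/325 = 33.06 MPa, compressive.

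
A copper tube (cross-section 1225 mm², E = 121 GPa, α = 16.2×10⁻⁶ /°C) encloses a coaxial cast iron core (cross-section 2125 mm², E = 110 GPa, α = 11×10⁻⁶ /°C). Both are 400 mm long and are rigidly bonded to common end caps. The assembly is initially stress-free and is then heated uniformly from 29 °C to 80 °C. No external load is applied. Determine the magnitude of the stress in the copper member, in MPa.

Equilibrium of a rigid end plate with no external load gives equal and opposite internal forces ±P in the two members. Since α_{copper} > α_{cast iron}, heating drives the copper into compression and the cast iron into tension.
Setting the final lengths equal and cancelling L: (α₁ − α₂)ΔT = P/(A₁E₁) + P/(A₂E₂).
|α₁ − α₂|·ΔT = 5.2×10⁻⁶ × 51 = 0.0002652.
1/(A₁E₁) + 1/(A₂E₂) = 1/(1225×121×10³) + 1/(2125×110×10³) = 1.102×10⁻⁸ N⁻¹.
P = 0.0002652 / 1.102×10⁻⁸ = 24060 N = 24.06 kN.
σ_{copper} = P/A₁ = 24060/1225 = 19.64 MPa, compressive.

σ ≈ 19.6 MPa (compressive)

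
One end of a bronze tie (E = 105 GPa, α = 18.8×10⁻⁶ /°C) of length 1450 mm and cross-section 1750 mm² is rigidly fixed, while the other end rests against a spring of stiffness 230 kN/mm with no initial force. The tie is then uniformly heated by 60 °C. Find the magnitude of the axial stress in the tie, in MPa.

If the spring were absent the tie would lengthen by αΔT L = 18.8×10⁻⁶ × 60 × 1450 = 1.636 mm.
Let P be the compressive force at the spring. The tie shortens elastically by PL/(AE) and the spring compresses by P/k; together these equal δ_free.
So P = δ_free / [L/(AE) + 1/k] = 1.636 / [ 1450/(1750×105×10³) + 1/(230×10³) ].
P = 1.636 / 1.224×10⁻⁵ = 133600 N.
σ = P/A = 133600/1750 = 76.36 MPa.

σ ≈ 76.4 MPa (compressive)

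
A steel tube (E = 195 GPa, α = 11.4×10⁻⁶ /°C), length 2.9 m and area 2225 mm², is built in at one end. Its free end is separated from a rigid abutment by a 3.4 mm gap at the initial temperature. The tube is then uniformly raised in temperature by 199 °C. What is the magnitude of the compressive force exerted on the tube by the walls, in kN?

If the wall were absent the tube would grow by αΔT L = 11.4×10⁻⁶ × 199 × 2900 = 6.579 mm.
The gap closes (δ_free > 3.4 mm) and the wall then resists a further 6.579 − 3.4 = 3.179 mm of expansion.
Compatibility: PL/(AE) = 3.179 mm, so σ = P/A = E × (3.179/2900) = 213.8 MPa.
Force on the wall = σA = 213.8 × 2225 mm² = 475.6 kN.

P ≈ 476 kN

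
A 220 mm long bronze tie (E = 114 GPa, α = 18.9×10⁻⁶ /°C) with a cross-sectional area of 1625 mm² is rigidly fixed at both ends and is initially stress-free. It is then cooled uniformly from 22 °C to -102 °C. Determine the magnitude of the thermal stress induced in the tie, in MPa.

σ ≈ 267 MPa (tensile)

With length fixed, the mechanical strain must cancel the thermal strain αΔT = 18.9×10⁻⁶ × 124 = 2343.6×10⁻⁶.
The stress required to suppress this strain is σ = Eε = 114×10³ × 2343.6×10⁻⁶ = 267.2 MPa, tensile since the tie is trying to contract.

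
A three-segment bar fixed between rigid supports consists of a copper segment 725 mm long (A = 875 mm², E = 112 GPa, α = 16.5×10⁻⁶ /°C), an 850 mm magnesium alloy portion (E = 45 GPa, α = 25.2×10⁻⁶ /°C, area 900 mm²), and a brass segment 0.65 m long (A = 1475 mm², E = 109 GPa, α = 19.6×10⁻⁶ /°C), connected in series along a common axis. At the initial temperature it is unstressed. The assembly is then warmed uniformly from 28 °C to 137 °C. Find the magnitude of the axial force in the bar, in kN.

If the supports were absent, the total length change would be Σ αᵢΔT Lᵢ = 16.5×10⁻⁶×109×725 + 25.2×10⁻⁶×109×850 + 19.6×10⁻⁶×109×650 = 5.027 mm.
Since the ends are fixed, an axial force P builds up, equal in every segment, with P · Σ Lᵢ/(AᵢEᵢ) = δ_free.
Σ Lᵢ/(AᵢEᵢ) = 725/(875×112×10³) + 850/(900×45×10³) + 650/(1475×109×10³) = 3.243×10⁻⁵ mm/N.
P = 5.027 / 3.243×10⁻⁵ = 155000 N = 155 kN, compressive.

P ≈ 155 kN (compressive)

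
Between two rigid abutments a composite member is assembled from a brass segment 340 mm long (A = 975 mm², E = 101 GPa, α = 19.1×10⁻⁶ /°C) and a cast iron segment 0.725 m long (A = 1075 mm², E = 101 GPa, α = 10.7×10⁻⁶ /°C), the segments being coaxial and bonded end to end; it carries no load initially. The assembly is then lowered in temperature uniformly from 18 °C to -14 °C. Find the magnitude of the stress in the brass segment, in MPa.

If the supports were absent, the total length change would be Σ αᵢΔT Lᵢ = 19.1×10⁻⁶×32×340 + 10.7×10⁻⁶×32×725 = 0.456 mm.
The walls prevent any net length change, so an axial force P (same in every segment) develops. Compatibility: P · Σ Lᵢ/(AᵢEᵢ) = δ_free.
Σ Lᵢ/(AᵢEᵢ) = 340/(975×101×10³) + 725/(1075×101×10³) = 1.013×10⁻⁵ mm/N.
Hence P = δ_free / Σ(L/AE) = 0.456/1.013×10⁻⁵ = 45.02 kN (tensile).
σ_{brass} = P / A = 45020 / 975 = 46.17 MPa.

σ ≈ 46.2 MPa (tensile)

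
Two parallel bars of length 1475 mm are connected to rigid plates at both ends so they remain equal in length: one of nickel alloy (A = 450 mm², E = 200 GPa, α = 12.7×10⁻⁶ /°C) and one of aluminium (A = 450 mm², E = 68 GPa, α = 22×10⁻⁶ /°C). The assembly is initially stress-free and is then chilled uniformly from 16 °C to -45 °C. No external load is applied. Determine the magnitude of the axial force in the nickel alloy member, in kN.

P ≈ 13 kN (compressive in the nickel alloy)

Both members must finish at the same length. With the larger α, the aluminium tends to over-contract; the plates restrain it, putting the aluminium in tension and the nickel alloy in compression. With no external load the two internal forces are equal and opposite, magnitude P.
Setting the final lengths equal and cancelling L: (α₁ − α₂)ΔT = P/(A₁E₁) + P/(A₂E₂).
|α₁ − α₂|·ΔT = 9.3×10⁻⁶ × 61 = 0.0005673.
1/(A₁E₁) + 1/(A₂E₂) = 1/(450×200×10³) + 1/(450×68×10³) = 4.379×10⁻⁸ N⁻¹.
So P = 0.0005673 / 4.379×10⁻⁸ = 12.95 kN.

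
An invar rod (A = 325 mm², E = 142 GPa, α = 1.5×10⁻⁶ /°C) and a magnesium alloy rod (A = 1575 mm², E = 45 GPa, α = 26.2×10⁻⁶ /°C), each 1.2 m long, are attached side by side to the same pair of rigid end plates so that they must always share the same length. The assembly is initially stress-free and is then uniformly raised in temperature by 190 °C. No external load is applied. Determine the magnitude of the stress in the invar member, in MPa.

σ ≈ 404 MPa (tensile)

Equilibrium of a rigid end plate with no external load gives equal and opposite internal forces ±P in the two members. Since α_{magnesium alloy} > α_{invar}, heating drives the magnesium alloy into compression and the invar into tension.
Setting the final lengths equal and cancelling L: (α₁ − α₂)ΔT = P/(A₁E₁) + P/(A₂E₂).
|α₁ − α₂|·ΔT = 24.7×10⁻⁶ × 190 = 0.004693.
1/(A₁E₁) + 1/(A₂E₂) = 1/(325×142×10³) + 1/(1575×45×10³) = 3.578×10⁻⁸ N⁻¹.
P = 0.004693 / 3.578×10⁻⁸ = 131200 N = 131.2 kN.
σ_{invar} = P/A₁ = 131200/325 = 403.6 MPa, tensile.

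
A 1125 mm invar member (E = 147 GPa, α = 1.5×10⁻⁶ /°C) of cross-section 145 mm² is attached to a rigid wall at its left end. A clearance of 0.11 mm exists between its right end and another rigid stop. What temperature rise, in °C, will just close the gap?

ΔT ≈ 65.2 °C

Contact occurs when the free expansion equals the gap: αΔT L = 0.11 mm.
So ΔT = g/(αL) = 0.11/(1.5×10⁻⁶ × 1125) = 65.19 °C.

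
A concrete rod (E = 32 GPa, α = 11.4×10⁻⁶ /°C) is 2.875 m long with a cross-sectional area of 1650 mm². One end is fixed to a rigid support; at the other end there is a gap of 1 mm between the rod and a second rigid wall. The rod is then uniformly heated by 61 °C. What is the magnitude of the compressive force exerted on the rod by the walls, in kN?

P ≈ 18.4 kN

Unrestrained expansion: δ_free = αΔT L = 11.4×10⁻⁶ × 61 × 2875 = 1.999 mm.
After closing the 1 mm clearance, 1.999 − 1 = 0.9993 mm of expansion remains to be suppressed by the wall.
So σ = E(δ_free − g)/L = 32×10³ × 0.9993/2875 = 11.12 MPa.
P = σA = 11.12 × 1650 = 18.35 kN.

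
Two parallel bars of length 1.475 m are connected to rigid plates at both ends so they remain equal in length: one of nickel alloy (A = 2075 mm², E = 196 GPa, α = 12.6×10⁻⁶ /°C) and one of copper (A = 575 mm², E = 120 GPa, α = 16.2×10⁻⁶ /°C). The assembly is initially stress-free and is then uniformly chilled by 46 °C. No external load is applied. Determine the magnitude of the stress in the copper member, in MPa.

Equilibrium of a rigid end plate with no external load gives equal and opposite internal forces ±P in the two members. Since α_{copper} > α_{nickel alloy}, cooling drives the copper into tension and the nickel alloy into compression.
Equating the net (thermal + elastic) strains gives |α₁ − α₂|·ΔT = P·[1/(A₁E₁) + 1/(A₂E₂)].
|α₁ − α₂|·ΔT = 3.6×10⁻⁶ × 46 = 0.0001656.
1/(A₁E₁) + 1/(A₂E₂) = 1/(2075×196×10³) + 1/(575×120×10³) = 1.695×10⁻⁸ N⁻¹.
P = 0.0001656 / 1.695×10⁻⁸ = 9769 N = 9.769 kN.
σ_{copper} = P/A₂ = 9769/575 = 16.99 MPa, tensile.

σ ≈ 17 MPa (tensile)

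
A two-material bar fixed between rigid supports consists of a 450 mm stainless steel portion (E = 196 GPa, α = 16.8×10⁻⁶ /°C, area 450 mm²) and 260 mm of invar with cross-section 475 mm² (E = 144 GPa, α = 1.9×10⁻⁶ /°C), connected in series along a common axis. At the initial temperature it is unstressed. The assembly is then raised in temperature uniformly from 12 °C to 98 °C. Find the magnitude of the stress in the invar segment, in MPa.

σ ≈ 164 MPa (compressive)

Free thermal expansion of the whole bar: Σ αᵢΔT Lᵢ = 16.8×10⁻⁶×86×450 + 1.9×10⁻⁶×86×260 = 0.6926 mm.
The walls prevent any net length change, so an axial force P (same in every segment) develops. Compatibility: P · Σ Lᵢ/(AᵢEᵢ) = δ_free.
The series flexibility is Σ Lᵢ/(AᵢEᵢ) = 450/(450×196×10³) + 260/(475×144×10³) = 8.903×10⁻⁶ mm/N.
Hence P = δ_free / Σ(L/AE) = 0.6926/8.903×10⁻⁶ = 77.8 kN (compressive).
σ_{invar} = P / A = 77800 / 475 = 163.8 MPa.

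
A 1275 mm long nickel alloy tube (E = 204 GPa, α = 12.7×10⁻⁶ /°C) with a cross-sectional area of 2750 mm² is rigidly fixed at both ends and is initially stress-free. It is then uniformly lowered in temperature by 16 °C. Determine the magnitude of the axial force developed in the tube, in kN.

With zero net strain, σ = E·αΔT = 204 GPa × 12.7×10⁻⁶ × 16 = 41.45 MPa.
Axial force P = σA = 41.45 × 2750 = 114000 N = 114 kN, tensile.

P ≈ 114 kN (tensile)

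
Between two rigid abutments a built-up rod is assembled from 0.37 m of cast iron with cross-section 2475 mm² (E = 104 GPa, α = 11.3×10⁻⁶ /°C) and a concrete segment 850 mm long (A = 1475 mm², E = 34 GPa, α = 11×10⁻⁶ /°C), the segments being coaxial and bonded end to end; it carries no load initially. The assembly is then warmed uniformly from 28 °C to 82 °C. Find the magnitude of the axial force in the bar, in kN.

P ≈ 39.7 kN (compressive)

With the walls removed the bar would change length by δ_free = Σ αᵢΔT Lᵢ = 11.3×10⁻⁶×54×370 + 11×10⁻⁶×54×850 = 0.7307 mm.
Since the ends are fixed, an axial force P builds up, equal in every segment, with P · Σ Lᵢ/(AᵢEᵢ) = δ_free.
The series flexibility is Σ Lᵢ/(AᵢEᵢ) = 370/(2475×104×10³) + 850/(1475×34×10³) = 1.839×10⁻⁵ mm/N.
P = 0.7307 / 1.839×10⁻⁵ = 39740 N = 39.74 kN, compressive.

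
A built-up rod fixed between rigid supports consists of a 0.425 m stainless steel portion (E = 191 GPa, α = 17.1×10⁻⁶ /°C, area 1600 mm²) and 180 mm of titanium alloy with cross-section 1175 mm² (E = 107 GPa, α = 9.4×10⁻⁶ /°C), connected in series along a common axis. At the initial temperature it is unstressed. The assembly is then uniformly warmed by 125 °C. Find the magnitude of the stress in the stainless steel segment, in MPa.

σ ≈ 248 MPa (compressive)

Free thermal expansion of the whole bar: Σ αᵢΔT Lᵢ = 17.1×10⁻⁶×125×425 + 9.4×10⁻⁶×125×180 = 1.12 mm.
The rigid supports impose zero overall length change; the single axial force P common to all segments must satisfy P Σ Lᵢ/(AᵢEᵢ) = δ_free.
Σ Lᵢ/(AᵢEᵢ) = 425/(1600×191×10³) + 180/(1175×107×10³) = 2.822×10⁻⁶ mm/N.
P = 1.12 / 2.822×10⁻⁶ = 396800 N = 396.8 kN, compressive.
σ_{stainless steel} = P / A = 396800 / 1600 = 248 MPa.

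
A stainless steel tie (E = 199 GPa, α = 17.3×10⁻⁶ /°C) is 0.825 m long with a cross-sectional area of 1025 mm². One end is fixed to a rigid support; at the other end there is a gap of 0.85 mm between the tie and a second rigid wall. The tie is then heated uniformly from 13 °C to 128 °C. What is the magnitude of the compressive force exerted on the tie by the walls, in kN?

If the wall were absent the tie would grow by αΔT L = 17.3×10⁻⁶ × 115 × 825 = 1.641 mm.
This exceeds the 0.85 mm gap, so the wall pushes back. The portion of expansion that must be recovered elastically is δ_free − gap = 1.641 − 0.85 = 0.7913 mm.
So σ = E(δ_free − g)/L = 199×10³ × 0.7913/825 = 190.9 MPa.
Force on the wall = σA = 190.9 × 1025 mm² = 195.7 kN.

P ≈ 196 kN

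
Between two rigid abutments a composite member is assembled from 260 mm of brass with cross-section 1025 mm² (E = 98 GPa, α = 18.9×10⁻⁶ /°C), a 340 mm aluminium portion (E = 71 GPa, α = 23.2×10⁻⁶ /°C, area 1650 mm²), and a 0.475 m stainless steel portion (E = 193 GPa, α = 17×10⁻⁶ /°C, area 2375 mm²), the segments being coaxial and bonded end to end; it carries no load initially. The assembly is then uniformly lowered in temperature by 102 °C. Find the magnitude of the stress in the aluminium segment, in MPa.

σ ≈ 198 MPa (tensile)

With the walls removed the bar would change length by δ_free = Σ αᵢΔT Lᵢ = 18.9×10⁻⁶×102×260 + 23.2×10⁻⁶×102×340 + 17×10⁻⁶×102×475 = 2.129 mm.
Since the ends are fixed, an axial force P builds up, equal in every segment, with P · Σ Lᵢ/(AᵢEᵢ) = δ_free.
The series flexibility is Σ Lᵢ/(AᵢEᵢ) = 260/(1025×98×10³) + 340/(1650×71×10³) + 475/(2375×193×10³) = 6.527×10⁻⁶ mm/N.
Hence P = δ_free / Σ(L/AE) = 2.129/6.527×10⁻⁶ = 326.3 kN (tensile).
σ_{aluminium} = P / A = 326300 / 1650 = 197.7 MPa.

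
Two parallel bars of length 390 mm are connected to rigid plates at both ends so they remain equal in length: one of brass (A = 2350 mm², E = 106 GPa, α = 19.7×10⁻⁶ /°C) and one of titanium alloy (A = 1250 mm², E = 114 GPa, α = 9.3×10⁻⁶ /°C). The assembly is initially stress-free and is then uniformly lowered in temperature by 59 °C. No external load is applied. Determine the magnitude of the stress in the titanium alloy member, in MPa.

σ ≈ 44.5 MPa (compressive)

Equilibrium of a rigid end plate with no external load gives equal and opposite internal forces ±P in the two members. Since α_{brass} > α_{titanium alloy}, cooling drives the brass into tension and the titanium alloy into compression.
Setting the final lengths equal and cancelling L: (α₁ − α₂)ΔT = P/(A₁E₁) + P/(A₂E₂).
|α₁ − α₂|·ΔT = 10.4×10⁻⁶ × 59 = 0.0006136.
1/(A₁E₁) + 1/(A₂E₂) = 1/(2350×106×10³) + 1/(1250×114×10³) = 1.103×10⁻⁸ N⁻¹.
P = 0.0006136 / 1.103×10⁻⁸ = 55620 N = 55.62 kN.
σ_{titanium alloy} = P/A₂ = 55620/1250 = 44.5 MPa, compressive.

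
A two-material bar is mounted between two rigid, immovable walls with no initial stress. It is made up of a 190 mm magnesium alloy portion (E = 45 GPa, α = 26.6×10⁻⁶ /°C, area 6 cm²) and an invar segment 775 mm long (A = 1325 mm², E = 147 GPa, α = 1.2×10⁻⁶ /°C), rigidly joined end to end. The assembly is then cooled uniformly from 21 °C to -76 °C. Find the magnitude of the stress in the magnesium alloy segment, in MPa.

σ ≈ 87.8 MPa (tensile)

If the supports were absent, the total length change would be Σ αᵢΔT Lᵢ = 26.6×10⁻⁶×97×190 + 1.2×10⁻⁶×97×775 = 0.5804 mm.
The walls prevent any net length change, so an axial force P (same in every segment) develops. Compatibility: P · Σ Lᵢ/(AᵢEᵢ) = δ_free.
The series flexibility is Σ Lᵢ/(AᵢEᵢ) = 190/(600×45×10³) + 775/(1325×147×10³) = 1.102×10⁻⁵ mm/N.
Hence P = δ_free / Σ(L/AE) = 0.5804/1.102×10⁻⁵ = 52.69 kN (tensile).
σ_{magnesium alloy} = P / A = 52690 / 600 = 87.82 MPa.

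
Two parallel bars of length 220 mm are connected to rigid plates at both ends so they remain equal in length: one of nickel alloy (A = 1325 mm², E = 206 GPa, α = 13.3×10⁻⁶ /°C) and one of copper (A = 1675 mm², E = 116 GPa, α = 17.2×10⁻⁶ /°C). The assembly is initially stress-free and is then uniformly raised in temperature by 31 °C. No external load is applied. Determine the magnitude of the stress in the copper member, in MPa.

σ ≈ 8.19 MPa (compressive)

Both members must finish at the same length. With the larger α, the copper tends to over-expand; the plates restrain it, putting the copper in compression and the nickel alloy in tension. With no external load the two internal forces are equal and opposite, magnitude P.
Compatibility of the two members (thermal + elastic change equal): (α₁ − α₂)ΔT = P·[1/(A₁E₁) + 1/(A₂E₂)].
|α₁ − α₂|·ΔT = 3.9×10⁻⁶ × 31 = 0.0001209.
1/(A₁E₁) + 1/(A₂E₂) = 1/(1325×206×10³) + 1/(1675×116×10³) = 8.81×10⁻⁹ N⁻¹.
P = 0.0001209 / 8.81×10⁻⁹ = 13720 N = 13.72 kN.
σ_{copper} = P/A₂ = 13720/1675 = 8.193 MPa, compressive.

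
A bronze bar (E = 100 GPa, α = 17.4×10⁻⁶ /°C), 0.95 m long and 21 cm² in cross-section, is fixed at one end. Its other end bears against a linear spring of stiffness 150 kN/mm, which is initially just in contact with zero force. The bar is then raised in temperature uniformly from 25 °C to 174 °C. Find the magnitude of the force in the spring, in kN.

The unrestrained thermal change is αΔT L = 17.4×10⁻⁶ × 149 × 950 = 2.463 mm.
With a force P in the spring, the elastic change of the bar is PL/(AE) and that of the spring is P/k; compatibility requires their sum to equal δ_free.
P [ L/(AE) + 1/k ] = δ_free → P [ 950/(2100×100×10³) + 1/(150×10³) ] = 2.463.
P = 2.463 / 1.119×10⁻⁵ = 220100 N.

P ≈ 220 kN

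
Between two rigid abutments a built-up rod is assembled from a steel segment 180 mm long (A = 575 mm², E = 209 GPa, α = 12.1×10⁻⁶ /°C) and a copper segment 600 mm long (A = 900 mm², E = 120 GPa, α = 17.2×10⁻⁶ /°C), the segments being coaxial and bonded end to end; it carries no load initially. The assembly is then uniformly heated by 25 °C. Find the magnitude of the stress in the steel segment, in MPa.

σ ≈ 77 MPa (compressive)

With the walls removed the bar would change length by δ_free = Σ αᵢΔT Lᵢ = 12.1×10⁻⁶×25×180 + 17.2×10⁻⁶×25×600 = 0.3124 mm.
The walls prevent any net length change, so an axial force P (same in every segment) develops. Compatibility: P · Σ Lᵢ/(AᵢEᵢ) = δ_free.
Σ Lᵢ/(AᵢEᵢ) = 180/(575×209×10³) + 600/(900×120×10³) = 7.053×10⁻⁶ mm/N.
Hence P = δ_free / Σ(L/AE) = 0.3124/7.053×10⁻⁶ = 44.3 kN (compressive).
σ_{steel} = P / A = 44300 / 575 = 77.04 MPa.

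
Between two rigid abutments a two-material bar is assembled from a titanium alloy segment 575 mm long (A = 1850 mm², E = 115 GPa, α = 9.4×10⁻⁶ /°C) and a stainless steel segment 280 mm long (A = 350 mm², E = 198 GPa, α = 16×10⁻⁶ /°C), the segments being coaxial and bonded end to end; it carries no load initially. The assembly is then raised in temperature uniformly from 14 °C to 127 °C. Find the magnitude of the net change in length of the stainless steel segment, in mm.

Free thermal expansion of the whole bar: Σ αᵢΔT Lᵢ = 9.4×10⁻⁶×113×575 + 16×10⁻⁶×113×280 = 1.117 mm.
The walls prevent any net length change, so an axial force P (same in every segment) develops. Compatibility: P · Σ Lᵢ/(AᵢEᵢ) = δ_free.
Σ Lᵢ/(AᵢEᵢ) = 575/(1850×115×10³) + 280/(350×198×10³) = 6.743×10⁻⁶ mm/N.
P = 1.117 / 6.743×10⁻⁶ = 165700 N = 165.7 kN, compressive.
For the stainless steel segment, free thermal change = 16×10⁻⁶×113×280 = 0.5062 mm and elastic change from P = 165700×280/(350×198×10³) = 0.6693 mm; these oppose, so the net change is 0.163 mm (segment shortens).

|ΔL| ≈ 0.163 mm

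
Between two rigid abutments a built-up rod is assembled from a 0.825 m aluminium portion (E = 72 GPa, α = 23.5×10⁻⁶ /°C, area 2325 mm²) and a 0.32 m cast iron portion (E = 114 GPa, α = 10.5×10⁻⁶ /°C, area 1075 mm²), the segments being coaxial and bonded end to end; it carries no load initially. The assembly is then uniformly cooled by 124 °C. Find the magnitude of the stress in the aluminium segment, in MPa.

With the walls removed the bar would change length by δ_free = Σ αᵢΔT Lᵢ = 23.5×10⁻⁶×124×825 + 10.5×10⁻⁶×124×320 = 2.821 mm.
Since the ends are fixed, an axial force P builds up, equal in every segment, with P · Σ Lᵢ/(AᵢEᵢ) = δ_free.
The series flexibility is Σ Lᵢ/(AᵢEᵢ) = 825/(2325×72×10³) + 320/(1075×114×10³) = 7.539×10⁻⁶ mm/N.
Hence P = δ_free / Σ(L/AE) = 2.821/7.539×10⁻⁶ = 374.1 kN (tensile).
σ_{aluminium} = P / A = 374100 / 2325 = 160.9 MPa.

σ ≈ 161 MPa (tensile)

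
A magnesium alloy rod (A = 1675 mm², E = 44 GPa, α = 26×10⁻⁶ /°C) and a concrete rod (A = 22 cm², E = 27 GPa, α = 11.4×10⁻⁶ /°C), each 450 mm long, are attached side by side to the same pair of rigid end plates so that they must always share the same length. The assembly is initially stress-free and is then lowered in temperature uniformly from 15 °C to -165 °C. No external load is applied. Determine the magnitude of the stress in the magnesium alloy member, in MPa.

The magnesium alloy has the larger α, so on cooling it would change length more than the concrete if both were free. The rigid plates force a common final length, so the magnesium alloy is put into tension and the concrete into compression, with equal and opposite forces P (no external load).
Compatibility of the two members (thermal + elastic change equal): (α₁ − α₂)ΔT = P·[1/(A₁E₁) + 1/(A₂E₂)].
|α₁ − α₂|·ΔT = 14.6×10⁻⁶ × 180 = 0.002628.
1/(A₁E₁) + 1/(A₂E₂) = 1/(1675×44×10³) + 1/(2200×27×10³) = 3.04×10⁻⁸ N⁻¹.
So P = 0.002628 / 3.04×10⁻⁸ = 86.44 kN.
σ_{magnesium alloy} = P/A₁ = 86440/1675 = 51.6 MPa, tensile.

σ ≈ 51.6 MPa (tensile)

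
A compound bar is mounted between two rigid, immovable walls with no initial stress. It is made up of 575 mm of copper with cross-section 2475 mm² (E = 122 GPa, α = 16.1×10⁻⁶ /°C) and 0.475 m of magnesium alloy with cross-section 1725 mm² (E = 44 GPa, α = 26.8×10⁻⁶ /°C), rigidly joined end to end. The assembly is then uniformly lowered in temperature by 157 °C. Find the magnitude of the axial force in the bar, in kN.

P ≈ 423 kN (tensile)

Free thermal contraction of the whole bar: Σ αᵢΔT Lᵢ = 16.1×10⁻⁶×157×575 + 26.8×10⁻⁶×157×475 = 3.452 mm.
The rigid supports impose zero overall length change; the single axial force P common to all segments must satisfy P Σ Lᵢ/(AᵢEᵢ) = δ_free.
The series flexibility is Σ Lᵢ/(AᵢEᵢ) = 575/(2475×122×10³) + 475/(1725×44×10³) = 8.163×10⁻⁶ mm/N.
So P = 3.452 / 8.163×10⁻⁶ = 422.9 kN, tensile.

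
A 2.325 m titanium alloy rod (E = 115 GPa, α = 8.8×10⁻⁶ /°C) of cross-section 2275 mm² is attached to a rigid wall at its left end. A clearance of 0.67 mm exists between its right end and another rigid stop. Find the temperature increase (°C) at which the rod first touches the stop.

The gap closes when αΔT L = 0.67 mm, since the rod is still unstressed at that instant.
ΔT = 0.67 / (8.8×10⁻⁶ × 2325) = 32.75 °C.

ΔT ≈ 32.7 °C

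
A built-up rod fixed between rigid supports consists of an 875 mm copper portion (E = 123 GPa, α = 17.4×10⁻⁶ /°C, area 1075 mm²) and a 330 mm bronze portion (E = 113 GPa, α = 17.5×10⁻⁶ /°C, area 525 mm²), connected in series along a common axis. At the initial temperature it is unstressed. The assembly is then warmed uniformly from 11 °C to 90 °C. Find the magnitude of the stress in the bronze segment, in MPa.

σ ≈ 259 MPa (compressive)

If the supports were absent, the total length change would be Σ αᵢΔT Lᵢ = 17.4×10⁻⁶×79×875 + 17.5×10⁻⁶×79×330 = 1.659 mm.
The rigid supports impose zero overall length change; the single axial force P common to all segments must satisfy P Σ Lᵢ/(AᵢEᵢ) = δ_free.
Σ Lᵢ/(AᵢEᵢ) = 875/(1075×123×10³) + 330/(525×113×10³) = 1.218×10⁻⁵ mm/N.
Hence P = δ_free / Σ(L/AE) = 1.659/1.218×10⁻⁵ = 136.2 kN (compressive).
σ_{bronze} = P / A = 136200 / 525 = 259.4 MPa.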